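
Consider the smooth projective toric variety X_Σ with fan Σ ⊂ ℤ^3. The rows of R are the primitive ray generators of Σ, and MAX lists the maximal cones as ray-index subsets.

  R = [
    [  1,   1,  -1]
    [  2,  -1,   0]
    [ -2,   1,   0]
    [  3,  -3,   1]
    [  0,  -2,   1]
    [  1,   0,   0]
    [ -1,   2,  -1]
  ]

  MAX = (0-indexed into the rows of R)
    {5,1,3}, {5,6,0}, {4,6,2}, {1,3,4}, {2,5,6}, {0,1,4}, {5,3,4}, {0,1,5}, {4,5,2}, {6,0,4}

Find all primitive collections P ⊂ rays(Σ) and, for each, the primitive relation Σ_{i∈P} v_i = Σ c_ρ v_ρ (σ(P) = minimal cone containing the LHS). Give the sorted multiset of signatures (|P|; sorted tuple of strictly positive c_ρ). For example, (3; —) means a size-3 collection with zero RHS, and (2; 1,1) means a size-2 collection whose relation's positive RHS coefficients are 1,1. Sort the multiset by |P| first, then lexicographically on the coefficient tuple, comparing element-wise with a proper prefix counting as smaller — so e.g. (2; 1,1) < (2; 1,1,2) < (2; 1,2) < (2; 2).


Σ has 9 primitive collections:

  • {1,2}:  v_{1} + v_{2} = 0 — sig = (2; —)
  • {0,2}:  v_{0} + v_{2} = v_{6} — sig = (2; 1)
  • {1,6}:  v_{1} + v_{6} = v_{0} — sig = (2; 1)
  • {3,6}:  v_{3} + v_{6} = v_{1} — sig = (2; 1)
  • {2,3}:  v_{2} + v_{3} = v_{4} + v_{5} — sig = (2; 1,1)
  • {0,3}:  v_{0} + v_{3} = 2·v_{1} — sig = (2; 2)
  • {4,5,6}:  v_{4} + v_{5} + v_{6} = 0 — sig = (3; —)
  • {0,4,5}:  v_{0} + v_{4} + v_{5} = v_{1} — sig = (3; 1)
  • {1,4,5}:  v_{1} + v_{4} + v_{5} = v_{3} — sig = (3; 1)

Sorted signature multiset PRS(X):
[(2; —), (2; 1), (2; 1), (2; 1), (2; 1,1), (2; 2), (3; —), (3; 1), (3; 1)]


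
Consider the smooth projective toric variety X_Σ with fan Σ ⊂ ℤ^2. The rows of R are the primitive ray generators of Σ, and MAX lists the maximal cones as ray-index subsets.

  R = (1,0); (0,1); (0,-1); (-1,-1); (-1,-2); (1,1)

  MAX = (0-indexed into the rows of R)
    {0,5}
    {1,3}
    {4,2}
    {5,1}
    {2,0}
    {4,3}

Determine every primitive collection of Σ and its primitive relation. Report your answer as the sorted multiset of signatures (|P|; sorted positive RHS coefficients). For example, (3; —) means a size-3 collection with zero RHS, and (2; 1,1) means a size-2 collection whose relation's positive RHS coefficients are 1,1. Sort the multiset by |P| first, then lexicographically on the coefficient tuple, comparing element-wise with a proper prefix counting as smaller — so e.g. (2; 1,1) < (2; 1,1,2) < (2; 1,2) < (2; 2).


Minimal non-faces — 9 found among 6 rays, 6 max cones:

  • {1,2}:  v_{1} + v_{2} = 0 ; sig = (2; —)
  • {3,5}:  v_{3} + v_{5} = 0 ; sig = (2; —)
  • {0,1}:  v_{0} + v_{1} = v_{5} ; sig = (2; 1)
  • {0,3}:  v_{0} + v_{3} = v_{2} ; sig = (2; 1)
  • {1,4}:  v_{1} + v_{4} = v_{3} ; sig = (2; 1)
  • {2,3}:  v_{2} + v_{3} = v_{4} ; sig = (2; 1)
  • {2,5}:  v_{2} + v_{5} = v_{0} ; sig = (2; 1)
  • {4,5}:  v_{4} + v_{5} = v_{2} ; sig = (2; 1)
  • {0,4}:  v_{0} + v_{4} = 2·v_{2} ; sig = (2; 2)

Signatures (|P|; sorted positive RHS coefficients), sorted:
    (2; —)
    (2; —)
    (2; 1)
    (2; 1)
    (2; 1)
    (2; 1)
    (2; 1)
    (2; 1)
    (2; 2)


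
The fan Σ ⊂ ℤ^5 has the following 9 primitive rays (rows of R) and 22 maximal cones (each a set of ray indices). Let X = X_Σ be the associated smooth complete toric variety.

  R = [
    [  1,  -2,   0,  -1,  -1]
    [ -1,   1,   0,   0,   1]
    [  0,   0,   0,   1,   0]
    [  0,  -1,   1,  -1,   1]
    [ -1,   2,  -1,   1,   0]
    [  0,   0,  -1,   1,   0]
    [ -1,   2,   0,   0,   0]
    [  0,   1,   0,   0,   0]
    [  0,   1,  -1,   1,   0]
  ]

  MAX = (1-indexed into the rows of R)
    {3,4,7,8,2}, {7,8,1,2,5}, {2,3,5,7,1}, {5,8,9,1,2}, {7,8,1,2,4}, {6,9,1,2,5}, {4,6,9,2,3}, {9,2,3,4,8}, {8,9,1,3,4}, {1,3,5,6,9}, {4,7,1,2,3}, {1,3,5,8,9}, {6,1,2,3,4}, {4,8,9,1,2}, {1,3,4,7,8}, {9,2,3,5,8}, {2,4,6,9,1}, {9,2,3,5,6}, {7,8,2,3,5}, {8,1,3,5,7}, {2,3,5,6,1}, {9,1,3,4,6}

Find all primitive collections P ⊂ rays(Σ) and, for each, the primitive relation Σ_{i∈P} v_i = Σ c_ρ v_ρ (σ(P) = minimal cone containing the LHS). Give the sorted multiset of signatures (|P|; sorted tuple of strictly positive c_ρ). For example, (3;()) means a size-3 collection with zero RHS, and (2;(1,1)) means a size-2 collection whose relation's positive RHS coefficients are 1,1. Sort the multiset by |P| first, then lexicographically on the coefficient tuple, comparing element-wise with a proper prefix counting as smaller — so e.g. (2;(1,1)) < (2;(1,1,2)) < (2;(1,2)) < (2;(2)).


6 collections generate NE(X_Σ); each relation:

  P = {4,5}:  v_{4} + v_{5} = v_{2} — sig = (2;(1))
  P = {6,7}:  v_{6} + v_{7} = v_{5} — sig = (2;(1))
  P = {6,8}:  v_{6} + v_{8} = v_{9} — sig = (2;(1))
  P = {7,9}:  v_{7} + v_{9} = v_{5} + v_{8} — sig = (2;(1,1))
  P = {1,2,3,8}:  v_{1} + v_{2} + v_{3} + v_{8} = 0 — sig = (4;())
  P = {1,2,3,9}:  v_{1} + v_{2} + v_{3} + v_{9} = v_{6} — sig = (4;(1))

Hence PRS(X_Σ) =
    |P|=2: 4 collections, coeffs (1), (1), (1), (1,1)
    |P|=4: 2 collections, coeffs (), (1)


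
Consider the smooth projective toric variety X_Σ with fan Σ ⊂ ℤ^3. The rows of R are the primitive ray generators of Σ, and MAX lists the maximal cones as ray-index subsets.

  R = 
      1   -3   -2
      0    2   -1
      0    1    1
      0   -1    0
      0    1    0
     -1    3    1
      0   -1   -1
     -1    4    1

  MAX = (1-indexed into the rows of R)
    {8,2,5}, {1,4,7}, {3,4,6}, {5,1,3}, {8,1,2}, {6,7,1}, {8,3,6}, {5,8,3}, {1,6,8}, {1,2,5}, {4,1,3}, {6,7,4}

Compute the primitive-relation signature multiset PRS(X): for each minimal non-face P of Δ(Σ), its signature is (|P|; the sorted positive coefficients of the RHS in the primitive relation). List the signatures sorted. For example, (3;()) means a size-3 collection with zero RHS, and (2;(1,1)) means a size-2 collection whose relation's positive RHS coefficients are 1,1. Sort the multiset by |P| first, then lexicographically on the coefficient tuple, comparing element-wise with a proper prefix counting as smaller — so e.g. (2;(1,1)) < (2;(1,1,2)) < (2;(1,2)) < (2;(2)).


Σ has 14 primitive collections:

  P={3,7}:  v_{3} + v_{7} = 0 — sig = (2;())
  P={4,5}:  v_{4} + v_{5} = 0 — sig = (2;())
  P={4,8}:  v_{4} + v_{8} = v_{6} — sig = (2;(1))
  P={5,6}:  v_{5} + v_{6} = v_{8} — sig = (2;(1))
  P={2,4}:  v_{2} + v_{4} = v_{1} + v_{8} — sig = (2;(1,1))
  P={5,7}:  v_{5} + v_{7} = v_{1} + v_{6} — sig = (2;(1,1))
  P={2,7}:  v_{2} + v_{7} = 2·v_{1} + v_{6} + v_{8} — sig = (2;(1,1,2))
  P={2,6}:  v_{2} + v_{6} = v_{1} + 2·v_{8} — sig = (2;(1,2))
  P={7,8}:  v_{7} + v_{8} = v_{1} + 2·v_{6} — sig = (2;(1,2))
  P={2,3}:  v_{2} + v_{3} = 3·v_{5} — sig = (2;(3))
  P={1,3,6}:  v_{1} + v_{3} + v_{6} = v_{5} — sig = (3;(1))
  P={1,4,6}:  v_{1} + v_{4} + v_{6} = v_{7} — sig = (3;(1))
  P={1,5,8}:  v_{1} + v_{5} + v_{8} = v_{2} — sig = (3;(1))
  P={1,3,8}:  v_{1} + v_{3} + v_{8} = 2·v_{5} — sig = (3;(2))

so the primitive-relation signature multiset is
    |P|=2: 10 collections, coeffs (), (), (1), (1), (1,1), (1,1), (1,1,2), (1,2), (1,2), (3)
    |P|=3: 4 collections, coeffs (1), (1), (1), (2)


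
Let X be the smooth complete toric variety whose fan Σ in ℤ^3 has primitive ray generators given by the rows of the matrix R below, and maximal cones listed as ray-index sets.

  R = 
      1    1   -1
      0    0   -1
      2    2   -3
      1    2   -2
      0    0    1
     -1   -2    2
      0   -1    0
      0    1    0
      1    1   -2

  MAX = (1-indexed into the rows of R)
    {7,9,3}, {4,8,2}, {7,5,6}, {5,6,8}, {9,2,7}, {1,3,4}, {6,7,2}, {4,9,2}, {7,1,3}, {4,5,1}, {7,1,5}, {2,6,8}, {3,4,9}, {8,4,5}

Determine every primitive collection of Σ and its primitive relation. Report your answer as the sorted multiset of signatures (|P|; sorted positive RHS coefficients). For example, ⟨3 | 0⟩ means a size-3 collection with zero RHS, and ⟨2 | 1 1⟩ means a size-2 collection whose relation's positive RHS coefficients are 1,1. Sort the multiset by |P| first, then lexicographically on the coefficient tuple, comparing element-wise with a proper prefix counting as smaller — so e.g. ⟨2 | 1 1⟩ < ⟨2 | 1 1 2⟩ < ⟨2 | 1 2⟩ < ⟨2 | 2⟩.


15 minimal non-faces of Δ(Σ) (on 9 rays):

  • {2,5}:  v_{2} + v_{5} = 0  so sig = ⟨2 | 0⟩
  • {4,6}:  v_{4} + v_{6} = 0  so sig = ⟨2 | 0⟩
  • {7,8}:  v_{7} + v_{8} = 0  so sig = ⟨2 | 0⟩
  • {1,2}:  v_{1} + v_{2} = v_{9}  so sig = ⟨2 | 1⟩
  • {1,9}:  v_{1} + v_{9} = v_{3}  so sig = ⟨2 | 1⟩
  • {4,7}:  v_{4} + v_{7} = v_{9}  so sig = ⟨2 | 1⟩
  • {5,9}:  v_{5} + v_{9} = v_{1}  so sig = ⟨2 | 1⟩
  • {6,9}:  v_{6} + v_{9} = v_{7}  so sig = ⟨2 | 1⟩
  • {8,9}:  v_{8} + v_{9} = v_{4}  so sig = ⟨2 | 1⟩
  • {1,6}:  v_{1} + v_{6} = v_{5} + v_{7}  so sig = ⟨2 | 1 1⟩
  • {1,8}:  v_{1} + v_{8} = v_{4} + v_{5}  so sig = ⟨2 | 1 1⟩
  • {3,6}:  v_{3} + v_{6} = v_{1} + v_{7}  so sig = ⟨2 | 1 1⟩
  • {3,8}:  v_{3} + v_{8} = v_{1} + v_{4}  so sig = ⟨2 | 1 1⟩
  • {2,3}:  v_{2} + v_{3} = 2·v_{9}  so sig = ⟨2 | 2⟩
  • {3,5}:  v_{3} + v_{5} = 2·v_{1}  so sig = ⟨2 | 2⟩

so the primitive-relation signature multiset is
{ ⟨2 | 0⟩ ×3,  ⟨2 | 1⟩ ×6,  ⟨2 | 1 1⟩ ×4,  ⟨2 | 2⟩ ×2 }


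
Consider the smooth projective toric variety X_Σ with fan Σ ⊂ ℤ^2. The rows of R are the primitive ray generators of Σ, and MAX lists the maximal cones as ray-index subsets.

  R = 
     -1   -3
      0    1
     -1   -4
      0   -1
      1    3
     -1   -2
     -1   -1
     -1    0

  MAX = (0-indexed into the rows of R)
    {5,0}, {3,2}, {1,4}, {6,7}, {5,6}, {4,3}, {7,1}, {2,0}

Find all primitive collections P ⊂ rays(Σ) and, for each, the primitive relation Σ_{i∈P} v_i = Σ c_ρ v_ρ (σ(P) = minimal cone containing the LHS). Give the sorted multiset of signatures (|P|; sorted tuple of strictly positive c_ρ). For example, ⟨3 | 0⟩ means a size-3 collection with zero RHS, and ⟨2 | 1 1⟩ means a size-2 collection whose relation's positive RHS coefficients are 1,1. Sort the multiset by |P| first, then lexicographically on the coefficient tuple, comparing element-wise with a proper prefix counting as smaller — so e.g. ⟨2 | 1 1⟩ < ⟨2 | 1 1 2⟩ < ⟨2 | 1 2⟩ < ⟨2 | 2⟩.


Primitive collections (20):

  • {0,4}:  v_{0} + v_{4} = 0 ; sig = ⟨2 | 0⟩
  • {1,3}:  v_{1} + v_{3} = 0 ; sig = ⟨2 | 0⟩
  • {0,1}:  v_{0} + v_{1} = v_{5} ; sig = ⟨2 | 1⟩
  • {0,3}:  v_{0} + v_{3} = v_{2} ; sig = ⟨2 | 1⟩
  • {1,2}:  v_{1} + v_{2} = v_{0} ; sig = ⟨2 | 1⟩
  • {1,5}:  v_{1} + v_{5} = v_{6} ; sig = ⟨2 | 1⟩
  • {1,6}:  v_{1} + v_{6} = v_{7} ; sig = ⟨2 | 1⟩
  • {2,4}:  v_{2} + v_{4} = v_{3} ; sig = ⟨2 | 1⟩
  • {3,5}:  v_{3} + v_{5} = v_{0} ; sig = ⟨2 | 1⟩
  • {3,6}:  v_{3} + v_{6} = v_{5} ; sig = ⟨2 | 1⟩
  • {3,7}:  v_{3} + v_{7} = v_{6} ; sig = ⟨2 | 1⟩
  • {4,5}:  v_{4} + v_{5} = v_{1} ; sig = ⟨2 | 1⟩
  • {0,7}:  v_{0} + v_{7} = v_{5} + v_{6} ; sig = ⟨2 | 1 1⟩
  • {2,6}:  v_{2} + v_{6} = v_{0} + v_{5} ; sig = ⟨2 | 1 1⟩
  • {0,6}:  v_{0} + v_{6} = 2·v_{5} ; sig = ⟨2 | 2⟩
  • {2,5}:  v_{2} + v_{5} = 2·v_{0} ; sig = ⟨2 | 2⟩
  • {2,7}:  v_{2} + v_{7} = 2·v_{5} ; sig = ⟨2 | 2⟩
  • {4,6}:  v_{4} + v_{6} = 2·v_{1} ; sig = ⟨2 | 2⟩
  • {5,7}:  v_{5} + v_{7} = 2·v_{6} ; sig = ⟨2 | 2⟩
  • {4,7}:  v_{4} + v_{7} = 3·v_{1} ; sig = ⟨2 | 3⟩

Signatures (|P|; sorted positive RHS coefficients), sorted:
    |P|=2: 20 collections, coeffs (), (), (1), (1), (1), (1), (1), (1), (1), (1), (1), (1), (1,1), (1,1), (2), (2), (2), (2), (2), (3)


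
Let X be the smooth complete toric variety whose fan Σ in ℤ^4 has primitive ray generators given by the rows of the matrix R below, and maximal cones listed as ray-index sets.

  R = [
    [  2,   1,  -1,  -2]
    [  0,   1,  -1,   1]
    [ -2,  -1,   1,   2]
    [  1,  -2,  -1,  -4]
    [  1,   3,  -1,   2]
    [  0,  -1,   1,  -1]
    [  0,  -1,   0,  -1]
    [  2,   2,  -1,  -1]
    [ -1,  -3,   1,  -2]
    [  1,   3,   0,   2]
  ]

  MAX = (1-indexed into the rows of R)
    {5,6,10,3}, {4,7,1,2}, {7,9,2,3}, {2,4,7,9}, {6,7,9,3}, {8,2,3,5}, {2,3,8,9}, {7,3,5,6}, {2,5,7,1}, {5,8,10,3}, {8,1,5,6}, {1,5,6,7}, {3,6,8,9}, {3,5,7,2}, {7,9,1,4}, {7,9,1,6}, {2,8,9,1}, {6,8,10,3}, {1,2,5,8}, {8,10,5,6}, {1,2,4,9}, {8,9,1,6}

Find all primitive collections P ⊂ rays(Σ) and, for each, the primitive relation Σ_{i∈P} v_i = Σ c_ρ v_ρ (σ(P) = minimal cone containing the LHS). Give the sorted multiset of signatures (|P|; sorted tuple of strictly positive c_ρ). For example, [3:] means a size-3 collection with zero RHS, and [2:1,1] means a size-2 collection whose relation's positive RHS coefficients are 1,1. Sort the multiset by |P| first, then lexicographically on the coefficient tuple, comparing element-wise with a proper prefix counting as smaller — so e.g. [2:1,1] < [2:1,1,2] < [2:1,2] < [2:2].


Minimal non-faces — 15 found among 10 rays, 22 max cones:

  P = {1,3}:  v_{1} + v_{3} = 0  →  sig = [2:]
  P = {2,6}:  v_{2} + v_{6} = 0  →  sig = [2:]
  P = {5,9}:  v_{5} + v_{9} = 0  →  sig = [2:]
  P = {4,10}:  v_{4} + v_{10} = v_{1}  →  sig = [2:1]
  P = {7,8}:  v_{7} + v_{8} = v_{1}  →  sig = [2:1]
  P = {7,10}:  v_{7} + v_{10} = v_{5} + v_{6}  →  sig = [2:1,1]
  P = {1,10}:  v_{1} + v_{10} = v_{5} + v_{6} + v_{8}  →  sig = [2:1,1,1]
  P = {2,10}:  v_{2} + v_{10} = v_{3} + v_{5} + v_{8}  →  sig = [2:1,1,1]
  P = {3,4}:  v_{3} + v_{4} = v_{2} + v_{7} + v_{9}  →  sig = [2:1,1,1]
  P = {4,5}:  v_{4} + v_{5} = v_{1} + v_{2} + v_{7}  →  sig = [2:1,1,1]
  P = {4,6}:  v_{4} + v_{6} = v_{1} + v_{7} + v_{9}  →  sig = [2:1,1,1]
  P = {9,10}:  v_{9} + v_{10} = v_{3} + v_{6} + v_{8}  →  sig = [2:1,1,1]
  P = {4,8}:  v_{4} + v_{8} = 2·v_{1} + v_{2} + v_{9}  →  sig = [2:1,1,2]
  P = {1,2,7,9}:  v_{1} + v_{2} + v_{7} + v_{9} = v_{4}  →  sig = [4:1]
  P = {3,5,6,8}:  v_{3} + v_{5} + v_{6} + v_{8} = v_{10}  →  sig = [4:1]

Sorted signature multiset PRS(X):
{ [2:] ×3,  [2:1] ×2,  [2:1,1],  [2:1,1,1] ×6,  [2:1,1,2],  [4:1] ×2 }


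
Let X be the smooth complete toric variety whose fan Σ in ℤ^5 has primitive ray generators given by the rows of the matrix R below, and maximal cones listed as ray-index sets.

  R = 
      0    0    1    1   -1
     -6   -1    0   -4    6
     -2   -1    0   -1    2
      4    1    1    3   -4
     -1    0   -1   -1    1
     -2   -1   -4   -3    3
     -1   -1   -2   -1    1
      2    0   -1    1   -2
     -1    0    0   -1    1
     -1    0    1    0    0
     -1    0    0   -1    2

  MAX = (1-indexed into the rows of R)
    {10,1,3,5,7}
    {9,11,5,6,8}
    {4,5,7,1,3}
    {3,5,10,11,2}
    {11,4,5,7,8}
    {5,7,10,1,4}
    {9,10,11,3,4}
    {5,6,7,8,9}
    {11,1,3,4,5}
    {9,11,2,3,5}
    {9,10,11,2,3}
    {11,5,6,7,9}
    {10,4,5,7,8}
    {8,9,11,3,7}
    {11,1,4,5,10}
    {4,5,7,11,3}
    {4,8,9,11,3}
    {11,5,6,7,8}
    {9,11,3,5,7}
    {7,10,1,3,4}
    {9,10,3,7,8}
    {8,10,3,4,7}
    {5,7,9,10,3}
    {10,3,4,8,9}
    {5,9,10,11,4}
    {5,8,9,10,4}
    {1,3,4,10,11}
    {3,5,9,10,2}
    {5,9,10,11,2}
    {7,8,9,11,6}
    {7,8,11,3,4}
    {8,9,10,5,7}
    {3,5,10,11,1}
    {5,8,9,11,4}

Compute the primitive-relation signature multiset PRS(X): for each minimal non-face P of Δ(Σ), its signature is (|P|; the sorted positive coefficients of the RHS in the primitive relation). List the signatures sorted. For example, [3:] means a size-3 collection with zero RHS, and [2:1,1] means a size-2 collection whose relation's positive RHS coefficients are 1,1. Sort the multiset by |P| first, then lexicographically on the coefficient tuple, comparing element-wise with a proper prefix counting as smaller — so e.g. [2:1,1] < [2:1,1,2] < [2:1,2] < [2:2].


20 collections generate NE(X_Σ); each relation:

  P={1,9}:  v_{1} + v_{9} = v_{10}  →  sig = [2:1]
  P={1,6}:  v_{1} + v_{6} = v_{5} + v_{7}  →  sig = [2:1,1]
  P={2,4}:  v_{2} + v_{4} = v_{10} + v_{11}  →  sig = [2:1,1]
  P={1,8}:  v_{1} + v_{8} = v_{4} + v_{7} + v_{10}  →  sig = [2:1,1,1]
  P={2,8}:  v_{2} + v_{8} = v_{3} + v_{5} + v_{9}  →  sig = [2:1,1,1]
  P={6,10}:  v_{6} + v_{10} = v_{5} + v_{7} + v_{9}  →  sig = [2:1,1,1]
  P={1,2}:  v_{1} + v_{2} = v_{3} + v_{5} + 2·v_{10} + v_{11}  →  sig = [2:1,1,1,2]
  P={2,6}:  v_{2} + v_{6} = v_{3} + 2·v_{5} + v_{7} + 2·v_{9} + v_{11}  →  sig = [2:1,1,1,2,2]
  P={3,6}:  v_{3} + v_{6} = 2·v_{7} + v_{9} + v_{11}  →  sig = [2:1,1,2]
  P={4,6}:  v_{4} + v_{6} = v_{5} + 2·v_{8} + v_{11}  →  sig = [2:1,1,2]
  P={2,7}:  v_{2} + v_{7} = 2·v_{3} + 2·v_{5} + v_{9}  →  sig = [2:1,2,2]
  P={8,10,11}:  v_{8} + v_{10} + v_{11} = 0  →  sig = [3:]
  P={3,5,8}:  v_{3} + v_{5} + v_{8} = v_{7}  →  sig = [3:1]
  P={4,7,9}:  v_{4} + v_{7} + v_{9} = v_{8}  →  sig = [3:1]
  P={7,10,11}:  v_{7} + v_{10} + v_{11} = v_{3} + v_{5}  →  sig = [3:1,1]
  P={1,7,11}:  v_{1} + v_{7} + v_{11} = 2·v_{3} + v_{4} + 2·v_{5}  →  sig = [3:1,2,2]
  P={3,4,5,9}:  v_{3} + v_{4} + v_{5} + v_{9} = 0  →  sig = [4:]
  P={3,4,5,10}:  v_{3} + v_{4} + v_{5} + v_{10} = v_{1}  →  sig = [4:1]
  P={3,5,9,10,11}:  v_{3} + v_{5} + v_{9} + v_{10} + v_{11} = v_{2}  →  sig = [5:1]
  P={5,7,8,9,11}:  v_{5} + v_{7} + v_{8} + v_{9} + v_{11} = v_{6}  →  sig = [5:1]

so the primitive-relation signature multiset is
[[2:1], [2:1,1], [2:1,1], [2:1,1,1], [2:1,1,1], [2:1,1,1], [2:1,1,1,2], [2:1,1,1,2,2], [2:1,1,2], [2:1,1,2], [2:1,2,2], [3:], [3:1], [3:1], [3:1,1], [3:1,2,2], [4:], [4:1], [5:1], [5:1]]


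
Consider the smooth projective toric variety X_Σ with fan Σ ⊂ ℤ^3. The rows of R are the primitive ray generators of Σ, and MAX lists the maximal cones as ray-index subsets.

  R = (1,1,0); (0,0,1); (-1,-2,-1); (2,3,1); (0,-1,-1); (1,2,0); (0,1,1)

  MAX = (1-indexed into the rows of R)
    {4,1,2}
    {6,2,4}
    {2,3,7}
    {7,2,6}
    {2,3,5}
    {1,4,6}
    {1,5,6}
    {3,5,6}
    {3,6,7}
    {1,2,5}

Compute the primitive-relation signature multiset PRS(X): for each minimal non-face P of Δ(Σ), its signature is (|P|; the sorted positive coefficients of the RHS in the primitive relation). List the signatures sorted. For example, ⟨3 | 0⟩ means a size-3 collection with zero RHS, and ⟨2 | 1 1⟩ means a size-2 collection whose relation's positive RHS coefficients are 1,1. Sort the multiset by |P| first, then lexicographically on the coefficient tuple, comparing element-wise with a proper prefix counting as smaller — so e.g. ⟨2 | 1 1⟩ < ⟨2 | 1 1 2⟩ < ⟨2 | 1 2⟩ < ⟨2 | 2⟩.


|primitive collections| = 9. Relations:

  P={5,7}:  v_{5} + v_{7} = 0  ⇒ sig = ⟨2 | 0⟩
  P={1,3}:  v_{1} + v_{3} = v_{5}  ⇒ sig = ⟨2 | 1⟩
  P={3,4}:  v_{3} + v_{4} = v_{1}  ⇒ sig = ⟨2 | 1⟩
  P={1,7}:  v_{1} + v_{7} = v_{2} + v_{6}  ⇒ sig = ⟨2 | 1 1⟩
  P={4,5}:  v_{4} + v_{5} = 2·v_{1}  ⇒ sig = ⟨2 | 2⟩
  P={4,7}:  v_{4} + v_{7} = 2·v_{2} + 2·v_{6}  ⇒ sig = ⟨2 | 2 2⟩
  P={2,3,6}:  v_{2} + v_{3} + v_{6} = 0  ⇒ sig = ⟨3 | 0⟩
  P={1,2,6}:  v_{1} + v_{2} + v_{6} = v_{4}  ⇒ sig = ⟨3 | 1⟩
  P={2,5,6}:  v_{2} + v_{5} + v_{6} = v_{1}  ⇒ sig = ⟨3 | 1⟩

Hence PRS(X_Σ) =
    |P|=2: 6 collections, coeffs (), (1), (1), (1,1), (2), (2,2)
    |P|=3: 3 collections, coeffs (), (1), (1)


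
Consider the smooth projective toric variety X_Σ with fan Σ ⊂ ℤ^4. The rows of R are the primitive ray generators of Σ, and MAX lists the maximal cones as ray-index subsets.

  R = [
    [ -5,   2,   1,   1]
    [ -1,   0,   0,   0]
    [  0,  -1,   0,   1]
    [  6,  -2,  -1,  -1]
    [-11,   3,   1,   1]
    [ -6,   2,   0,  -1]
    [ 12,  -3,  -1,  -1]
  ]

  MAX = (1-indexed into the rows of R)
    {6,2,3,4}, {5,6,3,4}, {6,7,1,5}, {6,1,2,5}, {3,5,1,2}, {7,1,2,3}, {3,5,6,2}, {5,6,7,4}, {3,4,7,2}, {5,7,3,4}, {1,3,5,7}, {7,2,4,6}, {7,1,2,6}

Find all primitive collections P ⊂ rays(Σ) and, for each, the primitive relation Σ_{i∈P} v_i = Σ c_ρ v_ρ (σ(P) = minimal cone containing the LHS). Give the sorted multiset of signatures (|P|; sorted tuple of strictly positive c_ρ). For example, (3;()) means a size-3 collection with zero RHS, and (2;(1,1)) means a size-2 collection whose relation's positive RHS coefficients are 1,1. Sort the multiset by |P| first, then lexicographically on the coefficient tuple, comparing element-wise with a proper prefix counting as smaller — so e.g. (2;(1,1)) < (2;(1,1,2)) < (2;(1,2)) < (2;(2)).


Primitive collections (5):

  P = {1,4}:  v_{1} + v_{4} = v_{5} + v_{7}  ⇒ sig = (2;(1,1))
  P = {2,5,7}:  v_{2} + v_{5} + v_{7} = 0  ⇒ sig = (3;())
  P = {1,3,6}:  v_{1} + v_{3} + v_{6} = v_{5}  ⇒ sig = (3;(1))
  P = {3,6,7}:  v_{3} + v_{6} + v_{7} = v_{4}  ⇒ sig = (3;(1))
  P = {2,4,5}:  v_{2} + v_{4} + v_{5} = v_{3} + v_{6}  ⇒ sig = (3;(1,1))

Sorted signature multiset PRS(X):
    |P|=2: 1 collection, coeffs (1,1)
    |P|=3: 4 collections, coeffs (), (1), (1), (1,1)


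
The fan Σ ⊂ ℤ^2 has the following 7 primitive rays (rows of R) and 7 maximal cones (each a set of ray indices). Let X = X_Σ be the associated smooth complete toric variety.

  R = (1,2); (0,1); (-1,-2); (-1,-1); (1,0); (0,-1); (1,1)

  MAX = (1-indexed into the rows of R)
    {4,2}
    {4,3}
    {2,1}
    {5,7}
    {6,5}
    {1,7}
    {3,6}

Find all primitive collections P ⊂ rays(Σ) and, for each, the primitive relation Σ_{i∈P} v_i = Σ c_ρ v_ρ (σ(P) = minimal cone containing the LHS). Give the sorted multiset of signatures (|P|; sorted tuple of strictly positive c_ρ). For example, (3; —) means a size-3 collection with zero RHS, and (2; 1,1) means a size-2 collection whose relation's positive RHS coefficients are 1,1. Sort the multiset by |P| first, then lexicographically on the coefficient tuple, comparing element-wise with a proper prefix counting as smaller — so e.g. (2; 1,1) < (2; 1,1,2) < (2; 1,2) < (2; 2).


Σ has 14 primitive collections:

  P = {1,3}:  v_{1} + v_{3} = 0  ⟹  sig = (2; —)
  P = {2,6}:  v_{2} + v_{6} = 0  ⟹  sig = (2; —)
  P = {4,7}:  v_{4} + v_{7} = 0  ⟹  sig = (2; —)
  P = {1,4}:  v_{1} + v_{4} = v_{2}  ⟹  sig = (2; 1)
  P = {1,6}:  v_{1} + v_{6} = v_{7}  ⟹  sig = (2; 1)
  P = {2,3}:  v_{2} + v_{3} = v_{4}  ⟹  sig = (2; 1)
  P = {2,5}:  v_{2} + v_{5} = v_{7}  ⟹  sig = (2; 1)
  P = {2,7}:  v_{2} + v_{7} = v_{1}  ⟹  sig = (2; 1)
  P = {3,7}:  v_{3} + v_{7} = v_{6}  ⟹  sig = (2; 1)
  P = {4,5}:  v_{4} + v_{5} = v_{6}  ⟹  sig = (2; 1)
  P = {4,6}:  v_{4} + v_{6} = v_{3}  ⟹  sig = (2; 1)
  P = {6,7}:  v_{6} + v_{7} = v_{5}  ⟹  sig = (2; 1)
  P = {1,5}:  v_{1} + v_{5} = 2·v_{7}  ⟹  sig = (2; 2)
  P = {3,5}:  v_{3} + v_{5} = 2·v_{6}  ⟹  sig = (2; 2)

Sorted signature multiset PRS(X):
    (2; —)
    (2; —)
    (2; —)
    (2; 1)
    (2; 1)
    (2; 1)
    (2; 1)
    (2; 1)
    (2; 1)
    (2; 1)
    (2; 1)
    (2; 1)
    (2; 2)
    (2; 2)


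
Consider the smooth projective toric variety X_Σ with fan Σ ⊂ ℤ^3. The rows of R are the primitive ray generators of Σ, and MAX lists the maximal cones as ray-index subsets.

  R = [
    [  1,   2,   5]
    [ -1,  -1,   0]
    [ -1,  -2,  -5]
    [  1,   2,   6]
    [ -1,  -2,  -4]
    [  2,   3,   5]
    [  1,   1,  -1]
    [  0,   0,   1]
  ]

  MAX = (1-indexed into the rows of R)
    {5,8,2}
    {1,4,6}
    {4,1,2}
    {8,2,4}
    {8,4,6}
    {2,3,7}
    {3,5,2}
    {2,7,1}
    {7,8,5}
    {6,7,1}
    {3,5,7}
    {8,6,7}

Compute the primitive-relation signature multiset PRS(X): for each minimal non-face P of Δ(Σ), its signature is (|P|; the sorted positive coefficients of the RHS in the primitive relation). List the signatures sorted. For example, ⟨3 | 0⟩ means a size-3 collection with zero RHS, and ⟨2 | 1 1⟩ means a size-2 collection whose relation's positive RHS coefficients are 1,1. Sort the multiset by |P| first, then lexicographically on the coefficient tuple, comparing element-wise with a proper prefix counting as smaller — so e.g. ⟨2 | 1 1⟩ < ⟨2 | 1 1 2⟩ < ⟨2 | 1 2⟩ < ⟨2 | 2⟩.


The 12 primitive collections of Σ (r=8, n=3):

  {1,3}:  v_{1} + v_{3} = 0  so sig = ⟨2 | 0⟩
  {1,5}:  v_{1} + v_{5} = v_{8}  so sig = ⟨2 | 1⟩
  {1,8}:  v_{1} + v_{8} = v_{4}  so sig = ⟨2 | 1⟩
  {2,6}:  v_{2} + v_{6} = v_{1}  so sig = ⟨2 | 1⟩
  {3,4}:  v_{3} + v_{4} = v_{8}  so sig = ⟨2 | 1⟩
  {3,8}:  v_{3} + v_{8} = v_{5}  so sig = ⟨2 | 1⟩
  {4,7}:  v_{4} + v_{7} = v_{6}  so sig = ⟨2 | 1⟩
  {3,6}:  v_{3} + v_{6} = v_{7} + v_{8}  so sig = ⟨2 | 1 1⟩
  {5,6}:  v_{5} + v_{6} = v_{7} + 2·v_{8}  so sig = ⟨2 | 1 2⟩
  {4,5}:  v_{4} + v_{5} = 2·v_{8}  so sig = ⟨2 | 2⟩
  {2,7,8}:  v_{2} + v_{7} + v_{8} = 0  so sig = ⟨3 | 0⟩
  {2,5,7}:  v_{2} + v_{5} + v_{7} = v_{3}  so sig = ⟨3 | 1⟩

Sorted signature multiset PRS(X):
[⟨2 | 0⟩, ⟨2 | 1⟩, ⟨2 | 1⟩, ⟨2 | 1⟩, ⟨2 | 1⟩, ⟨2 | 1⟩, ⟨2 | 1⟩, ⟨2 | 1 1⟩, ⟨2 | 1 2⟩, ⟨2 | 2⟩, ⟨3 | 0⟩, ⟨3 | 1⟩]


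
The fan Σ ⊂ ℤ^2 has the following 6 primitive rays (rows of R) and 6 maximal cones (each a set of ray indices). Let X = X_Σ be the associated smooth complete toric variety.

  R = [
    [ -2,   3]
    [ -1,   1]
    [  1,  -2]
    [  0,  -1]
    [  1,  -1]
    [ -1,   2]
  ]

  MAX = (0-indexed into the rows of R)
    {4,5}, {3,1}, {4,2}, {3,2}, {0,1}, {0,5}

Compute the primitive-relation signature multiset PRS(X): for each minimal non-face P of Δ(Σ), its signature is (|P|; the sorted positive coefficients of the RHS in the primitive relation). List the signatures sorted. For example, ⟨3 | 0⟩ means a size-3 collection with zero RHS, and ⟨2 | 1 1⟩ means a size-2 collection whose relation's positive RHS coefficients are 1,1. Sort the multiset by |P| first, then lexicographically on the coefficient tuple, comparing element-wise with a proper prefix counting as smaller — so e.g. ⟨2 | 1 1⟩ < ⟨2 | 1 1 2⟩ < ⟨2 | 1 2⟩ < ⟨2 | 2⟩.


Σ has 9 primitive collections:

  {1,4}:  v_{1} + v_{4} = 0  ⇒ sig = ⟨2 | 0⟩
  {2,5}:  v_{2} + v_{5} = 0  ⇒ sig = ⟨2 | 0⟩
  {0,2}:  v_{0} + v_{2} = v_{1}  ⇒ sig = ⟨2 | 1⟩
  {0,4}:  v_{0} + v_{4} = v_{5}  ⇒ sig = ⟨2 | 1⟩
  {1,2}:  v_{1} + v_{2} = v_{3}  ⇒ sig = ⟨2 | 1⟩
  {1,5}:  v_{1} + v_{5} = v_{0}  ⇒ sig = ⟨2 | 1⟩
  {3,4}:  v_{3} + v_{4} = v_{2}  ⇒ sig = ⟨2 | 1⟩
  {3,5}:  v_{3} + v_{5} = v_{1}  ⇒ sig = ⟨2 | 1⟩
  {0,3}:  v_{0} + v_{3} = 2·v_{1}  ⇒ sig = ⟨2 | 2⟩

so the primitive-relation signature multiset is
{ ⟨2 | 0⟩ ×2,  ⟨2 | 1⟩ ×6,  ⟨2 | 2⟩ }


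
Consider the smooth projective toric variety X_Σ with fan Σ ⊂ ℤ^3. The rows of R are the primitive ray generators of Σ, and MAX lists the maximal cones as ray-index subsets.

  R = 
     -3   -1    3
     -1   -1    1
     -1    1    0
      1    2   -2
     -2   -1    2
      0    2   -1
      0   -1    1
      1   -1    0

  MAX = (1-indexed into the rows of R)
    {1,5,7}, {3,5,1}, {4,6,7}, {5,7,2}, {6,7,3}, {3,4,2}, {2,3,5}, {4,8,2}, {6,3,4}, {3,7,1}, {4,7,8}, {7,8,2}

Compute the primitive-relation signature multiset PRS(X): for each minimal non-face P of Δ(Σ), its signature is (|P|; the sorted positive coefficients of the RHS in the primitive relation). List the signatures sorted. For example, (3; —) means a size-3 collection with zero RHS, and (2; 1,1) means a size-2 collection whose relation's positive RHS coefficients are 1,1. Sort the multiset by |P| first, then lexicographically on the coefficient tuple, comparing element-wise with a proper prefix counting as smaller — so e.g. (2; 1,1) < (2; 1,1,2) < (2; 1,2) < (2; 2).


Minimal non-faces — 14 found among 8 rays, 12 max cones:

  • {3,8}:  v_{3} + v_{8} = 0  ⟹  sig = (2; —)
  • {2,6}:  v_{2} + v_{6} = v_{3}  ⟹  sig = (2; 1)
  • {4,5}:  v_{4} + v_{5} = v_{3}  ⟹  sig = (2; 1)
  • {1,8}:  v_{1} + v_{8} = v_{5} + v_{7}  ⟹  sig = (2; 1,1)
  • {5,8}:  v_{5} + v_{8} = v_{2} + v_{7}  ⟹  sig = (2; 1,1)
  • {6,8}:  v_{6} + v_{8} = v_{4} + v_{7}  ⟹  sig = (2; 1,1)
  • {1,4}:  v_{1} + v_{4} = 2·v_{3} + v_{7}  ⟹  sig = (2; 1,2)
  • {5,6}:  v_{5} + v_{6} = 2·v_{3} + v_{7}  ⟹  sig = (2; 1,2)
  • {1,2}:  v_{1} + v_{2} = 2·v_{5}  ⟹  sig = (2; 2)
  • {1,6}:  v_{1} + v_{6} = 3·v_{3} + 2·v_{7}  ⟹  sig = (2; 2,3)
  • {2,4,7}:  v_{2} + v_{4} + v_{7} = 0  ⟹  sig = (3; —)
  • {2,3,7}:  v_{2} + v_{3} + v_{7} = v_{5}  ⟹  sig = (3; 1)
  • {3,4,7}:  v_{3} + v_{4} + v_{7} = v_{6}  ⟹  sig = (3; 1)
  • {3,5,7}:  v_{3} + v_{5} + v_{7} = v_{1}  ⟹  sig = (3; 1)

Hence PRS(X_Σ) =
    (2; —)
    (2; 1)
    (2; 1)
    (2; 1,1)
    (2; 1,1)
    (2; 1,1)
    (2; 1,2)
    (2; 1,2)
    (2; 2)
    (2; 2,3)
    (3; —)
    (3; 1)
    (3; 1)
    (3; 1)


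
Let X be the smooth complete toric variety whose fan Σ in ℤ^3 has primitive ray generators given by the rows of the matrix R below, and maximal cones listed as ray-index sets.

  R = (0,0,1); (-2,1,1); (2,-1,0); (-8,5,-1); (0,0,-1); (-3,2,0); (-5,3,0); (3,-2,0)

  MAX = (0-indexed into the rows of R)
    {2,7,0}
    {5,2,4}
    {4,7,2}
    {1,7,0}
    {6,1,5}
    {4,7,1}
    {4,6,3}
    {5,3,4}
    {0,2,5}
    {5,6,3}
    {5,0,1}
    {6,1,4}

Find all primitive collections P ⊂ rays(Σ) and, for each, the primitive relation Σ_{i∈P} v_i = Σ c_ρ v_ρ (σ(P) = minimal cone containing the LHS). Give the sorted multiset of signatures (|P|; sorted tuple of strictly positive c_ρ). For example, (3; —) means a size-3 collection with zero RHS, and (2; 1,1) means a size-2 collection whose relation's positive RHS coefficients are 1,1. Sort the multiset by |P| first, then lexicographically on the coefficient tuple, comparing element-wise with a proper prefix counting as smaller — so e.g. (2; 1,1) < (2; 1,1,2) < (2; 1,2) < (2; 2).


The 12 primitive collections of Σ (r=8, n=3):

  P={0,4}:  v_{0} + v_{4} = 0  ⟹  sig = (2; —)
  P={5,7}:  v_{5} + v_{7} = 0  ⟹  sig = (2; —)
  P={1,2}:  v_{1} + v_{2} = v_{0}  ⟹  sig = (2; 1)
  P={2,6}:  v_{2} + v_{6} = v_{5}  ⟹  sig = (2; 1)
  P={0,3}:  v_{0} + v_{3} = v_{5} + v_{6}  ⟹  sig = (2; 1,1)
  P={0,6}:  v_{0} + v_{6} = v_{1} + v_{5}  ⟹  sig = (2; 1,1)
  P={3,7}:  v_{3} + v_{7} = v_{4} + v_{6}  ⟹  sig = (2; 1,1)
  P={6,7}:  v_{6} + v_{7} = v_{1} + v_{4}  ⟹  sig = (2; 1,1)
  P={2,3}:  v_{2} + v_{3} = v_{4} + 2·v_{5}  ⟹  sig = (2; 1,2)
  P={1,3}:  v_{1} + v_{3} = 2·v_{6}  ⟹  sig = (2; 2)
  P={1,4,5}:  v_{1} + v_{4} + v_{5} = v_{6}  ⟹  sig = (3; 1)
  P={4,5,6}:  v_{4} + v_{5} + v_{6} = v_{3}  ⟹  sig = (3; 1)

Hence PRS(X_Σ) =
    |P|=2: 10 collections, coeffs (), (), (1), (1), (1,1), (1,1), (1,1), (1,1), (1,2), (2)
    |P|=3: 2 collections, coeffs (1), (1)


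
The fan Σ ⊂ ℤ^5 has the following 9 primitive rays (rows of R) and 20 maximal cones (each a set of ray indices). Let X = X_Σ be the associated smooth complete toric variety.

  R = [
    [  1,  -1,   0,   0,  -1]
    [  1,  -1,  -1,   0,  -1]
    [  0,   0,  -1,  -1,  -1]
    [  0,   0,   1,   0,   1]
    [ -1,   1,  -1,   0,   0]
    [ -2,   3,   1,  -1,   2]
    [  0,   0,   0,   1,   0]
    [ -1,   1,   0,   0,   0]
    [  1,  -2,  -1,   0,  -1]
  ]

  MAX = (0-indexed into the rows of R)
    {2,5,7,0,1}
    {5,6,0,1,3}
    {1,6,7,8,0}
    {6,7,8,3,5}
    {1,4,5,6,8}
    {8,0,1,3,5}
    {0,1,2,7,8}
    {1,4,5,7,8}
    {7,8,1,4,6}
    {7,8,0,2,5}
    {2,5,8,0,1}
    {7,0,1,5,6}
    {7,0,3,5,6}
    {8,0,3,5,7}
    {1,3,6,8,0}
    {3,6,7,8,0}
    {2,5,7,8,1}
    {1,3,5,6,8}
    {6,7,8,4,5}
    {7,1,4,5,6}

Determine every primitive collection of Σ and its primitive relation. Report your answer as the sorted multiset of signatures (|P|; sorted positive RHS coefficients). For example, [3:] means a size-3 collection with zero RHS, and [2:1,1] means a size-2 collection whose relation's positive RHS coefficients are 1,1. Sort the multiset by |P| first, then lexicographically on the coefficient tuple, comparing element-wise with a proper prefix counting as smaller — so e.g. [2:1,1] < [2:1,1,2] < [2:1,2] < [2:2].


Primitive collections (9):

  {0,4}:  v_{0} + v_{4} = v_{1} + v_{7} — sig = [2:1,1]
  {2,6}:  v_{2} + v_{6} = v_{1} + v_{7} — sig = [2:1,1]
  {2,3}:  v_{2} + v_{3} = v_{0} + v_{5} + v_{8} — sig = [2:1,1,1]
  {3,4}:  v_{3} + v_{4} = v_{5} + v_{6} + v_{8} — sig = [2:1,1,1]
  {2,4}:  v_{2} + v_{4} = 2·v_{1} + v_{5} + 2·v_{7} + v_{8} — sig = [2:1,1,2,2]
  {1,3,7}:  v_{1} + v_{3} + v_{7} = 0 — sig = [3:]
  {0,5,6,8}:  v_{0} + v_{5} + v_{6} + v_{8} = 0 — sig = [4:]
  {0,1,5,7,8}:  v_{0} + v_{1} + v_{5} + v_{7} + v_{8} = v_{2} — sig = [5:1]
  {1,5,6,7,8}:  v_{1} + v_{5} + v_{6} + v_{7} + v_{8} = v_{4} — sig = [5:1]

Hence PRS(X_Σ) =
[[2:1,1], [2:1,1], [2:1,1,1], [2:1,1,1], [2:1,1,2,2], [3:], [4:], [5:1], [5:1]]


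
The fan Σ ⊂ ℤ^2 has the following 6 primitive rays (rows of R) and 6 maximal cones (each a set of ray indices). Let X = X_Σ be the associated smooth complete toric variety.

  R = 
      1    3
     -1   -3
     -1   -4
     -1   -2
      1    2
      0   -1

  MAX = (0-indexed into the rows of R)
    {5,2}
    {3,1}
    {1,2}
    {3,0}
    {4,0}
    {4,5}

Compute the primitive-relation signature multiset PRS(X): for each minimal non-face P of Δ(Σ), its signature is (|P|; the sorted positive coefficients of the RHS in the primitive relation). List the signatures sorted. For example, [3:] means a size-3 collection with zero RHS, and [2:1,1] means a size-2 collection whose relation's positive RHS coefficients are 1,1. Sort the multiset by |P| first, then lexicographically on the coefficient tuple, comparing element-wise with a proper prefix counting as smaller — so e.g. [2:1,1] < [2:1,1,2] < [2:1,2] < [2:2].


Σ has 9 primitive collections:

  {0,1}:  v_{0} + v_{1} = 0  ⇒ sig = [2:]
  {3,4}:  v_{3} + v_{4} = 0  ⇒ sig = [2:]
  {0,2}:  v_{0} + v_{2} = v_{5}  ⇒ sig = [2:1]
  {0,5}:  v_{0} + v_{5} = v_{4}  ⇒ sig = [2:1]
  {1,4}:  v_{1} + v_{4} = v_{5}  ⇒ sig = [2:1]
  {1,5}:  v_{1} + v_{5} = v_{2}  ⇒ sig = [2:1]
  {3,5}:  v_{3} + v_{5} = v_{1}  ⇒ sig = [2:1]
  {2,3}:  v_{2} + v_{3} = 2·v_{1}  ⇒ sig = [2:2]
  {2,4}:  v_{2} + v_{4} = 2·v_{5}  ⇒ sig = [2:2]

Signatures (|P|; sorted positive RHS coefficients), sorted:
    |P|=2: 9 collections, coeffs (), (), (1), (1), (1), (1), (1), (2), (2)


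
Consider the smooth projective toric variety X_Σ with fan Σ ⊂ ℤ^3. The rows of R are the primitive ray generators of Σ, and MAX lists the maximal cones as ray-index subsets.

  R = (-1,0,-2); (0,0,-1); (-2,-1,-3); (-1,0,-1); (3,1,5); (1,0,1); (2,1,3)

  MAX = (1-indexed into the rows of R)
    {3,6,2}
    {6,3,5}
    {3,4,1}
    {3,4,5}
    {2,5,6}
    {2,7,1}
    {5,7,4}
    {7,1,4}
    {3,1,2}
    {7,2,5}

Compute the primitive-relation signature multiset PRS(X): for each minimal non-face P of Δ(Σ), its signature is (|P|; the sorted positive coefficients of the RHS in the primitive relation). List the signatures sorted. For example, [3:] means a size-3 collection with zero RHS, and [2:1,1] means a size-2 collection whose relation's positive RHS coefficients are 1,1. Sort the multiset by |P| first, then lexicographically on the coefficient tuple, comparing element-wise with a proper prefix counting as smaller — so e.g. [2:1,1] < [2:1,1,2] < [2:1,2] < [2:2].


Primitive collections (7):

  P={3,7}:  v_{3} + v_{7} = 0  ⇒ sig = [2:]
  P={4,6}:  v_{4} + v_{6} = 0  ⇒ sig = [2:]
  P={1,5}:  v_{1} + v_{5} = v_{7}  ⇒ sig = [2:1]
  P={1,6}:  v_{1} + v_{6} = v_{2}  ⇒ sig = [2:1]
  P={2,4}:  v_{2} + v_{4} = v_{1}  ⇒ sig = [2:1]
  P={6,7}:  v_{6} + v_{7} = v_{2} + v_{5}  ⇒ sig = [2:1,1]
  P={2,3,5}:  v_{2} + v_{3} + v_{5} = v_{6}  ⇒ sig = [3:1]

Signatures (|P|; sorted positive RHS coefficients), sorted:
    |P|=2: 6 collections, coeffs (), (), (1), (1), (1), (1,1)
    |P|=3: 1 collection, coeffs (1)


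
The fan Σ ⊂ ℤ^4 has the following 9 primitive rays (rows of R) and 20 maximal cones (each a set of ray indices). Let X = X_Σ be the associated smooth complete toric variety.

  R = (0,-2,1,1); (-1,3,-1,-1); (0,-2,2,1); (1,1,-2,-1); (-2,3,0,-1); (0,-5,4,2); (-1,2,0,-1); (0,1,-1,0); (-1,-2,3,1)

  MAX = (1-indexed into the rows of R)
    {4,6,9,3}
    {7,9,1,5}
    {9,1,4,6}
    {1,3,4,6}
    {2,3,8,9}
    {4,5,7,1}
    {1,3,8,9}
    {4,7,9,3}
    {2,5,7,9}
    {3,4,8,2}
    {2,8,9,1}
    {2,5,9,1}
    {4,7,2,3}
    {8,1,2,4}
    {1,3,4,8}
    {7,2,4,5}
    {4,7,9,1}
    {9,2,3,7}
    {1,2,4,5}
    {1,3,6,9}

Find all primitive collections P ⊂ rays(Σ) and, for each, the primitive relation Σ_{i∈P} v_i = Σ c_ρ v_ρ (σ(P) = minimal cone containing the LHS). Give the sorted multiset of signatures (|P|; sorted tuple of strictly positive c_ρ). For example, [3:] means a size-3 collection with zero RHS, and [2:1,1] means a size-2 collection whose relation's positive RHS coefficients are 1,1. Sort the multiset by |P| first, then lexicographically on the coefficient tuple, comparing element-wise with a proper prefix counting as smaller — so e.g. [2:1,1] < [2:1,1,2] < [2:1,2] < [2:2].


Primitive collections (14):

  P = {2,6}:  v_{2} + v_{6} = v_{9} — sig = [2:1]
  P = {7,8}:  v_{7} + v_{8} = v_{2} — sig = [2:1]
  P = {3,5}:  v_{3} + v_{5} = v_{2} + v_{9} — sig = [2:1,1]
  P = {6,8}:  v_{6} + v_{8} = v_{1} + v_{3} — sig = [2:1,1]
  P = {5,6}:  v_{5} + v_{6} = v_{1} + v_{7} + v_{9} — sig = [2:1,1,1]
  P = {5,8}:  v_{5} + v_{8} = v_{1} + 2·v_{2} — sig = [2:1,2]
  P = {6,7}:  v_{6} + v_{7} = v_{4} + 2·v_{9} — sig = [2:1,2]
  P = {4,8,9}:  v_{4} + v_{8} + v_{9} = 0 — sig = [3:]
  P = {1,2,7}:  v_{1} + v_{2} + v_{7} = v_{5} — sig = [3:1]
  P = {1,3,7}:  v_{1} + v_{3} + v_{7} = v_{9} — sig = [3:1]
  P = {2,4,9}:  v_{2} + v_{4} + v_{9} = v_{7} — sig = [3:1]
  P = {1,2,3}:  v_{1} + v_{2} + v_{3} = v_{8} + v_{9} — sig = [3:1,1]
  P = {4,5,9}:  v_{4} + v_{5} + v_{9} = v_{1} + 2·v_{7} — sig = [3:1,2]
  P = {1,3,4,9}:  v_{1} + v_{3} + v_{4} + v_{9} = v_{6} — sig = [4:1]

Signatures (|P|; sorted positive RHS coefficients), sorted:
    |P|=2: 7 collections, coeffs (1), (1), (1,1), (1,1), (1,1,1), (1,2), (1,2)
    |P|=3: 6 collections, coeffs (), (1), (1), (1), (1,1), (1,2)
    |P|=4: 1 collection, coeffs (1)


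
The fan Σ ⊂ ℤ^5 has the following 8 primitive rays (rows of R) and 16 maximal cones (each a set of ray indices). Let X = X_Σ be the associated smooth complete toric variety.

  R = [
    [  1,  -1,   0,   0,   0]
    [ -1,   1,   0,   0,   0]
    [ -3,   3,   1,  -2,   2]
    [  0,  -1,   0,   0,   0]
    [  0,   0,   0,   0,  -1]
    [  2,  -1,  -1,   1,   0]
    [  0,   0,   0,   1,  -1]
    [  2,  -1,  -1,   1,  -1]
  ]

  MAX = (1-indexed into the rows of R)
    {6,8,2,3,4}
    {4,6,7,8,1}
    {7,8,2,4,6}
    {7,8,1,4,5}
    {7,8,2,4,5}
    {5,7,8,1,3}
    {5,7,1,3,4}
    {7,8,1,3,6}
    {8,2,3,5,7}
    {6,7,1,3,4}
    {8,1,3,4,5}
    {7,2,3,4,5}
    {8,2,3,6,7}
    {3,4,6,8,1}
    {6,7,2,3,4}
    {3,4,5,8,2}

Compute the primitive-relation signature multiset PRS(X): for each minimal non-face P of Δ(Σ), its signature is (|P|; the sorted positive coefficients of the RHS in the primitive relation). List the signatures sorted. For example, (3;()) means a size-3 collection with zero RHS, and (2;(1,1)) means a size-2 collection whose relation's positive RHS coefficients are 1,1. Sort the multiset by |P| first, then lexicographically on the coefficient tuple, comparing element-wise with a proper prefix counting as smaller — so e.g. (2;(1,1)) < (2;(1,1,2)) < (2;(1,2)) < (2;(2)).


The 3 primitive collections of Σ (r=8, n=5):

  P={1,2}:  v_{1} + v_{2} = 0 — sig = (2;())
  P={5,6}:  v_{5} + v_{6} = v_{8} — sig = (2;(1))
  P={3,4,7,8}:  v_{3} + v_{4} + v_{7} + v_{8} = v_{2} — sig = (4;(1))

Sorted signature multiset PRS(X):
    |P|=2: 2 collections, coeffs (), (1)
    |P|=4: 1 collection, coeffs (1)


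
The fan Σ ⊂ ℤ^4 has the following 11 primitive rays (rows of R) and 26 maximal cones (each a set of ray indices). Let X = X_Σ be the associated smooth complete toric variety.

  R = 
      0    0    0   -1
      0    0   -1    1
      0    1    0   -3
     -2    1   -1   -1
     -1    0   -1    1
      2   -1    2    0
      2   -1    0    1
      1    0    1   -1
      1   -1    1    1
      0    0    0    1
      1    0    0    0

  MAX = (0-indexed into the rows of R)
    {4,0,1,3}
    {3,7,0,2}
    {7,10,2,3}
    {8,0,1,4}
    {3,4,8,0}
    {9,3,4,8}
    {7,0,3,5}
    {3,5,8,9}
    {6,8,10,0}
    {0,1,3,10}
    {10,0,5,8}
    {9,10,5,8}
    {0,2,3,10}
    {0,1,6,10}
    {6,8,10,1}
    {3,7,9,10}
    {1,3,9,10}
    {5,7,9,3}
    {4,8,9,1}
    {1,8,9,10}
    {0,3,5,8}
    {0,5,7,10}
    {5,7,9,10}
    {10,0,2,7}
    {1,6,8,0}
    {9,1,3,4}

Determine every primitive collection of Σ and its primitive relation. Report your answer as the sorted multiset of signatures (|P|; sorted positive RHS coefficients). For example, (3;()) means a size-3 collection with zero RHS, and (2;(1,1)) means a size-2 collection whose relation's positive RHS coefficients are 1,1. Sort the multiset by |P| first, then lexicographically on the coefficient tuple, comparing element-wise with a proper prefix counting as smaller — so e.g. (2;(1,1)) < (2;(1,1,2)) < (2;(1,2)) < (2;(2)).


|primitive collections| = 23. Relations:

  • {0,9}:  v_{0} + v_{9} = 0 ; sig = (2;())
  • {4,7}:  v_{4} + v_{7} = 0 ; sig = (2;())
  • {1,7}:  v_{1} + v_{7} = v_{10} ; sig = (2;(1))
  • {4,5}:  v_{4} + v_{5} = v_{8} ; sig = (2;(1))
  • {4,10}:  v_{4} + v_{10} = v_{1} ; sig = (2;(1))
  • {7,8}:  v_{7} + v_{8} = v_{5} ; sig = (2;(1))
  • {1,5}:  v_{1} + v_{5} = v_{8} + v_{10} ; sig = (2;(1,1))
  • {2,8}:  v_{2} + v_{8} = v_{0} + v_{7} ; sig = (2;(1,1))
  • {3,6}:  v_{3} + v_{6} = v_{0} + v_{1} ; sig = (2;(1,1))
  • {2,4}:  v_{2} + v_{4} = v_{0} + v_{3} + v_{10} ; sig = (2;(1,1,1))
  • {2,9}:  v_{2} + v_{9} = v_{3} + v_{7} + v_{10} ; sig = (2;(1,1,1))
  • {6,9}:  v_{6} + v_{9} = v_{1} + v_{8} + v_{10} ; sig = (2;(1,1,1))
  • {1,2}:  v_{1} + v_{2} = v_{0} + v_{3} + 2·v_{10} ; sig = (2;(1,1,2))
  • {4,6}:  v_{4} + v_{6} = v_{0} + 2·v_{1} + v_{8} ; sig = (2;(1,1,2))
  • {6,7}:  v_{6} + v_{7} = v_{0} + v_{8} + 2·v_{10} ; sig = (2;(1,1,2))
  • {2,5}:  v_{2} + v_{5} = v_{0} + 2·v_{7} ; sig = (2;(1,2))
  • {5,6}:  v_{5} + v_{6} = v_{0} + 2·v_{8} + 2·v_{10} ; sig = (2;(1,2,2))
  • {2,6}:  v_{2} + v_{6} = 2·v_{0} + 2·v_{10} ; sig = (2;(2,2))
  • {3,8,10}:  v_{3} + v_{8} + v_{10} = 0 ; sig = (3;())
  • {1,3,8}:  v_{1} + v_{3} + v_{8} = v_{4} ; sig = (3;(1))
  • {3,5,10}:  v_{3} + v_{5} + v_{10} = v_{7} ; sig = (3;(1))
  • {0,1,8,10}:  v_{0} + v_{1} + v_{8} + v_{10} = v_{6} ; sig = (4;(1))
  • {0,3,7,10}:  v_{0} + v_{3} + v_{7} + v_{10} = v_{2} ; sig = (4;(1))

Sorted signature multiset PRS(X):
    (2;())
    (2;())
    (2;(1))
    (2;(1))
    (2;(1))
    (2;(1))
    (2;(1,1))
    (2;(1,1))
    (2;(1,1))
    (2;(1,1,1))
    (2;(1,1,1))
    (2;(1,1,1))
    (2;(1,1,2))
    (2;(1,1,2))
    (2;(1,1,2))
    (2;(1,2))
    (2;(1,2,2))
    (2;(2,2))
    (3;())
    (3;(1))
    (3;(1))
    (4;(1))
    (4;(1))
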